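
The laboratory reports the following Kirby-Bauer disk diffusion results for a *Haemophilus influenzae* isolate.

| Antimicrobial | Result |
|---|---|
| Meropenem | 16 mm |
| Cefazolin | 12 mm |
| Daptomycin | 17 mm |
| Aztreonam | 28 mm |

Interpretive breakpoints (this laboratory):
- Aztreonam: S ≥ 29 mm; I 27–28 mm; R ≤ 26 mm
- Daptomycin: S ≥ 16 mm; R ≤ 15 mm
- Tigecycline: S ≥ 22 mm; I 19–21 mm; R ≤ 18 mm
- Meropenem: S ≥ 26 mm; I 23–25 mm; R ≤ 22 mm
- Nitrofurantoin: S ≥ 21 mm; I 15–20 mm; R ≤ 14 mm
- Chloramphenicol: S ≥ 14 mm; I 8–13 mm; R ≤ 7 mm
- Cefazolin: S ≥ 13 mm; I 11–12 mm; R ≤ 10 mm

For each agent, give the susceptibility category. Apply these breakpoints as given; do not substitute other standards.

Meropenem: 16 mm is ≤ 22 mm — R
Cefazolin 12 mm: in 11–12 mm — Intermediate
Daptomycin: 17 mm is ≥ 16 mm → S
Aztreonam (28 mm) in 27–28 mm — I

R, I, S, I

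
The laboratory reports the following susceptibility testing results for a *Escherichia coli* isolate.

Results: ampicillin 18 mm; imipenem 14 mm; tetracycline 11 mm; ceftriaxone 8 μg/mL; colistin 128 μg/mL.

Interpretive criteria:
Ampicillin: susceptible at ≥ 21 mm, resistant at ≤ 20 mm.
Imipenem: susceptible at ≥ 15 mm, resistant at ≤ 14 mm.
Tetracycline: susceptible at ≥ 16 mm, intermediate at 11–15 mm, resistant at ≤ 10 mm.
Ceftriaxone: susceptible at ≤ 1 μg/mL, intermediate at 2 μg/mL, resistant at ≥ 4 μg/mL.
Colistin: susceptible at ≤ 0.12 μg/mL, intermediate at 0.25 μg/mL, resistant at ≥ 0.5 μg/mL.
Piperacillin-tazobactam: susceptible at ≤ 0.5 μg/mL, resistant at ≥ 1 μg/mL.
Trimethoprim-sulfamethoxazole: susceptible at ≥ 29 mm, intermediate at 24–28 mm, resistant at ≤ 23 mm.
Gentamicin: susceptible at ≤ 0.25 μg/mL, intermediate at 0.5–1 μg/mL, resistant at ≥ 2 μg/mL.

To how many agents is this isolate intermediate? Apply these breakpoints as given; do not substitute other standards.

1

Ampicillin: 18 mm is ≤ 20 mm → R
Imipenem: 14 mm is ≤ 14 mm — Resistant
Tetracycline: 11 mm is in 11–15 mm ⇒ Intermediate
Ceftriaxone: 8 μg/mL is ≥ 4 μg/mL ⇒ R
Colistin 128 μg/mL: ≥ 0.5 μg/mL — R
Intermediate: 1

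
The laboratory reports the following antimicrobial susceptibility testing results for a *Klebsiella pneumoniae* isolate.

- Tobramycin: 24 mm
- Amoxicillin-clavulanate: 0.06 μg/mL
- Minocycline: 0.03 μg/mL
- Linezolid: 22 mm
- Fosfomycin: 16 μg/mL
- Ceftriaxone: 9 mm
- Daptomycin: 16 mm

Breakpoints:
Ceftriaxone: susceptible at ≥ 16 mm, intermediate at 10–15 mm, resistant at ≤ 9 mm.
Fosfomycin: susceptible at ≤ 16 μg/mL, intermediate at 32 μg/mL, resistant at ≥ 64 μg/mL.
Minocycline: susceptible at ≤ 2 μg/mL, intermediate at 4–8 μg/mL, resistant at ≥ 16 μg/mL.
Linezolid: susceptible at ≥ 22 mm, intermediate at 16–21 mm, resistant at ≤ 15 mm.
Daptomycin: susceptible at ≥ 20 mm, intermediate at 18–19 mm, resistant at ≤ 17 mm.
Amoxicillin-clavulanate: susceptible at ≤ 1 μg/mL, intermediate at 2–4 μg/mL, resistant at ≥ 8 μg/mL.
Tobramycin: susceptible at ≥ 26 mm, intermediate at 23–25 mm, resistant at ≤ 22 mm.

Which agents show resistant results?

Tobramycin: 24 mm is in 23–25 mm — intermediate
Amoxicillin-clavulanate: 0.06 μg/mL is ≤ 1 μg/mL ⇒ S
Minocycline 0.03 μg/mL: ≤ 2 μg/mL — Susceptible
Linezolid (22 mm) ≥ 22 mm — Susceptible
Fosfomycin: 16 μg/mL is ≤ 16 μg/mL — S
Ceftriaxone 9 mm: ≤ 9 mm — Resistant
Daptomycin 16 mm: ≤ 17 mm → resistant

ceftriaxone, daptomycin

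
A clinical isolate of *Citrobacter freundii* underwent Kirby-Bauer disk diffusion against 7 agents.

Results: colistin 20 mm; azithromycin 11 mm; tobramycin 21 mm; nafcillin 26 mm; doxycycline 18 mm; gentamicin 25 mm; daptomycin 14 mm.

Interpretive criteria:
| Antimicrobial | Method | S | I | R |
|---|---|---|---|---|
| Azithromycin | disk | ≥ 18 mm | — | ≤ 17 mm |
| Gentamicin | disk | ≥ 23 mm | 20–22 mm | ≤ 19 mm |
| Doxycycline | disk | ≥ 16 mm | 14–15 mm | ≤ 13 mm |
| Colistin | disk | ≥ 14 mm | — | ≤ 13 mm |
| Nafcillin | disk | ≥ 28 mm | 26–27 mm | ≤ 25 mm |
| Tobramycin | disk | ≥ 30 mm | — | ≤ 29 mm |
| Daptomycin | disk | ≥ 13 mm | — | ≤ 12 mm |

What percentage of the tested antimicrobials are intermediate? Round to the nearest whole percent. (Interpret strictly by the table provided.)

Colistin 20 mm: ≥ 14 mm → S
Azithromycin: 11 mm is ≤ 17 mm ⇒ resistant
Tobramycin: 21 mm is ≤ 29 mm → R
Nafcillin: 26 mm is in 26–27 mm — Intermediate
Doxycycline (18 mm) ≥ 16 mm → S
Gentamicin (25 mm) ≥ 23 mm → susceptible
Daptomycin: 14 mm is ≥ 13 mm → S
Intermediate: 1/7

14%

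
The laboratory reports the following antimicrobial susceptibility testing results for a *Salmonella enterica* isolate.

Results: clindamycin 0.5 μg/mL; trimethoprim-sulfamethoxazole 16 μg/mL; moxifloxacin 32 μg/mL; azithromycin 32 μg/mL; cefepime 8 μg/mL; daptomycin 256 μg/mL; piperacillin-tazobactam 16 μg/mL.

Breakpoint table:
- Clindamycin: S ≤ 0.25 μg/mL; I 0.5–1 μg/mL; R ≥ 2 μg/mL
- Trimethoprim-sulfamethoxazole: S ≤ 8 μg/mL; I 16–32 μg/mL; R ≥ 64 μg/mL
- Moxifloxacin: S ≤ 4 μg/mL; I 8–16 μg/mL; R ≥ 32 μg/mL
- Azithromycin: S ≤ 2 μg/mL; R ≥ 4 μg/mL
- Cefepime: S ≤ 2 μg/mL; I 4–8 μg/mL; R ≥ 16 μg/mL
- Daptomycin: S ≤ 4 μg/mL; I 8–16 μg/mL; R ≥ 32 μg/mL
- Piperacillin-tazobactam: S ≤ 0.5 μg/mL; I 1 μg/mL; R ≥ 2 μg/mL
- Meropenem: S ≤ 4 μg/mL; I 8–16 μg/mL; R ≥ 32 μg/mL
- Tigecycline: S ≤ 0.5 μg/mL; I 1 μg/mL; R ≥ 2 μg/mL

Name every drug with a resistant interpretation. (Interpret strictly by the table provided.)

Clindamycin (0.5 μg/mL) in 0.5–1 μg/mL — intermediate
Trimethoprim-sulfamethoxazole (16 μg/mL) in 16–32 μg/mL ⇒ Intermediate
Moxifloxacin (32 μg/mL) ≥ 32 μg/mL — resistant
Azithromycin 32 μg/mL: ≥ 4 μg/mL — resistant
Cefepime (8 μg/mL) in 4–8 μg/mL — intermediate
Daptomycin: 256 μg/mL is ≥ 32 μg/mL ⇒ R
Piperacillin-tazobactam: 16 μg/mL is ≥ 2 μg/mL → R

moxifloxacin, azithromycin, daptomycin, piperacillin-tazobactam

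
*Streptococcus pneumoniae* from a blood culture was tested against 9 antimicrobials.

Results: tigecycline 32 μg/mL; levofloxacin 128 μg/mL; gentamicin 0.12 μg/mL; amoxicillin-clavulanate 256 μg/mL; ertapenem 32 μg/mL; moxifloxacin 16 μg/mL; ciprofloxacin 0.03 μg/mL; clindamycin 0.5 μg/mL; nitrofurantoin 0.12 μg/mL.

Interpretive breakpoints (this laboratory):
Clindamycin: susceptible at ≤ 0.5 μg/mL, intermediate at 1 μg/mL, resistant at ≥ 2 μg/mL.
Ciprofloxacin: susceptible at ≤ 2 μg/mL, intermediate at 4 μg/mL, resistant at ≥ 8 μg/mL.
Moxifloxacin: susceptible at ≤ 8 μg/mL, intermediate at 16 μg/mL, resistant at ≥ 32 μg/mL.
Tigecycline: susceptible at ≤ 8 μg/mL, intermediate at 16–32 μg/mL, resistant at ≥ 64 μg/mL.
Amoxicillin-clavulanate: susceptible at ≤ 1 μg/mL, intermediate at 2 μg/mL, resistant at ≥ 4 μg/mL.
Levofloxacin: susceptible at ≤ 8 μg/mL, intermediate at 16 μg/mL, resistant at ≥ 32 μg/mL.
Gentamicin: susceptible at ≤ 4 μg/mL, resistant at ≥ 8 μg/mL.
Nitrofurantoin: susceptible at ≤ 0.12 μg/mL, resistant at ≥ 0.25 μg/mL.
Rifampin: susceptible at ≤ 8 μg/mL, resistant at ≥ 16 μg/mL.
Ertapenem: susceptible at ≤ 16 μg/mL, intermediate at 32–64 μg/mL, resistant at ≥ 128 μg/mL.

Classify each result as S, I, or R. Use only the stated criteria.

I, R, S, R, I, I, S, S, S

Tigecycline 32 μg/mL: in 16–32 μg/mL → I
Levofloxacin 128 μg/mL: ≥ 32 μg/mL — resistant
Gentamicin 0.12 μg/mL: ≤ 4 μg/mL → Susceptible
Amoxicillin-clavulanate 256 μg/mL: ≥ 4 μg/mL ⇒ R
Ertapenem: 32 μg/mL is in 32–64 μg/mL → intermediate
Moxifloxacin (16 μg/mL) = 16 μg/mL — intermediate
Ciprofloxacin 0.03 μg/mL: ≤ 2 μg/mL ⇒ Susceptible
Clindamycin 0.5 μg/mL: ≤ 0.5 μg/mL ⇒ S
Nitrofurantoin 0.12 μg/mL: ≤ 0.12 μg/mL → susceptible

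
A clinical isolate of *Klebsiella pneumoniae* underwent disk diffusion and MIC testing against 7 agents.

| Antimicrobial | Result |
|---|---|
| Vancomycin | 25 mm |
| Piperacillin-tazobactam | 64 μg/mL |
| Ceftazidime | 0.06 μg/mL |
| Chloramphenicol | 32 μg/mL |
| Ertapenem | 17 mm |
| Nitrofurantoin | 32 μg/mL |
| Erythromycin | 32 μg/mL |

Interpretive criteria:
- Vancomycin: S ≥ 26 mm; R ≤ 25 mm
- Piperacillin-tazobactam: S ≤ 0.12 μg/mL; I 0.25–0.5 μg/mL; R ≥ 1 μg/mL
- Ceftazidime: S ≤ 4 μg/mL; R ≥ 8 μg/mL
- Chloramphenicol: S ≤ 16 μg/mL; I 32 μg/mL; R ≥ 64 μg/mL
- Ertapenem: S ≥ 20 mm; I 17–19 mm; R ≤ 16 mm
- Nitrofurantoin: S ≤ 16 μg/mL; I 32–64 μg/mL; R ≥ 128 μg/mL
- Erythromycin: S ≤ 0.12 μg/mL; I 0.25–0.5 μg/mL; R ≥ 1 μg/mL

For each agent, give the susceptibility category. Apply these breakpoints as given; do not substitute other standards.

R, R, S, I, I, I, R

Vancomycin (25 mm) ≤ 25 mm — resistant
Piperacillin-tazobactam (64 μg/mL) ≥ 1 μg/mL ⇒ Resistant
Ceftazidime 0.06 μg/mL: ≤ 4 μg/mL → Susceptible
Chloramphenicol 32 μg/mL: = 32 μg/mL ⇒ intermediate
Ertapenem (17 mm) in 17–19 mm — intermediate
Nitrofurantoin (32 μg/mL) in 32–64 μg/mL → intermediate
Erythromycin: 32 μg/mL is ≥ 1 μg/mL — Resistant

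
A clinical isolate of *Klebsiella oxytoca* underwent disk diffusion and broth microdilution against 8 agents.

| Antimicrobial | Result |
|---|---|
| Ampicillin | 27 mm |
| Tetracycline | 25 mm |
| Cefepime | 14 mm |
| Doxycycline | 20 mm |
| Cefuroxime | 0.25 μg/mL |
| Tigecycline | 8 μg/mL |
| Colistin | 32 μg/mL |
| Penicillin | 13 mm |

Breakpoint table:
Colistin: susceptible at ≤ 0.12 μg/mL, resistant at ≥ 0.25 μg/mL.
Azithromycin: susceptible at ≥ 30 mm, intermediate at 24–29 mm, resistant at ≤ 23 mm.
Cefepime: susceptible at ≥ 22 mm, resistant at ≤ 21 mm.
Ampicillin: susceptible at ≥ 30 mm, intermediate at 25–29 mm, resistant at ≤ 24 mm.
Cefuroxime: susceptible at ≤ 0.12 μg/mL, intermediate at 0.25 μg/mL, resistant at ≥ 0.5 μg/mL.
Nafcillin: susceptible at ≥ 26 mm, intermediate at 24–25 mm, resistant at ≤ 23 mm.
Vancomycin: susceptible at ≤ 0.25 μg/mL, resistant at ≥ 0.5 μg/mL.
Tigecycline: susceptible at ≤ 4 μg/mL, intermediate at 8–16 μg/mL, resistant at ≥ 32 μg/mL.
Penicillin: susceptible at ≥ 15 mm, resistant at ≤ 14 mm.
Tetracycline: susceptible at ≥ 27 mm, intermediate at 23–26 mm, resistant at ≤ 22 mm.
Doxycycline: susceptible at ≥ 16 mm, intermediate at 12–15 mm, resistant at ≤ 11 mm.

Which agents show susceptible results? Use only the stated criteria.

doxycycline

Ampicillin (27 mm) in 25–29 mm — intermediate
Tetracycline: 25 mm is in 23–26 mm — Intermediate
Cefepime: 14 mm is ≤ 21 mm — resistant
Doxycycline (20 mm) ≥ 16 mm ⇒ Susceptible
Cefuroxime (0.25 μg/mL) = 0.25 μg/mL — intermediate
Tigecycline (8 μg/mL) in 8–16 μg/mL → Intermediate
Colistin (32 μg/mL) ≥ 0.25 μg/mL ⇒ Resistant
Penicillin: 13 mm is ≤ 14 mm → R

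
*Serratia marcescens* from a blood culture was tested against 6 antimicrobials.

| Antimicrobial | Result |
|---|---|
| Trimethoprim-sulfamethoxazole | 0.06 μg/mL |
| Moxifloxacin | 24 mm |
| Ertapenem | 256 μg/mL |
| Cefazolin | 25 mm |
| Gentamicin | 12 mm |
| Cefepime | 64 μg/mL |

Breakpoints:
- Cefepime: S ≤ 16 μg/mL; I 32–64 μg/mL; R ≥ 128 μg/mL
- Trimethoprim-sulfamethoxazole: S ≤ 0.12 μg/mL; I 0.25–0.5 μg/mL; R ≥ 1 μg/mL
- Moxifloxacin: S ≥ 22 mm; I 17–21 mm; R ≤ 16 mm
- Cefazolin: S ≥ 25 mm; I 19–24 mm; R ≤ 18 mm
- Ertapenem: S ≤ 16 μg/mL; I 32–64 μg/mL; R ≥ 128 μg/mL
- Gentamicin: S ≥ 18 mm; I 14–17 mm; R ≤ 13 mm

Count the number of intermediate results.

1

Trimethoprim-sulfamethoxazole 0.06 μg/mL: ≤ 0.12 μg/mL ⇒ susceptible
Moxifloxacin: 24 mm is ≥ 22 mm ⇒ S
Ertapenem (256 μg/mL) ≥ 128 μg/mL → resistant
Cefazolin: 25 mm is ≥ 25 mm ⇒ S
Gentamicin (12 mm) ≤ 13 mm — Resistant
Cefepime (64 μg/mL) in 32–64 μg/mL ⇒ I
Intermediate: 1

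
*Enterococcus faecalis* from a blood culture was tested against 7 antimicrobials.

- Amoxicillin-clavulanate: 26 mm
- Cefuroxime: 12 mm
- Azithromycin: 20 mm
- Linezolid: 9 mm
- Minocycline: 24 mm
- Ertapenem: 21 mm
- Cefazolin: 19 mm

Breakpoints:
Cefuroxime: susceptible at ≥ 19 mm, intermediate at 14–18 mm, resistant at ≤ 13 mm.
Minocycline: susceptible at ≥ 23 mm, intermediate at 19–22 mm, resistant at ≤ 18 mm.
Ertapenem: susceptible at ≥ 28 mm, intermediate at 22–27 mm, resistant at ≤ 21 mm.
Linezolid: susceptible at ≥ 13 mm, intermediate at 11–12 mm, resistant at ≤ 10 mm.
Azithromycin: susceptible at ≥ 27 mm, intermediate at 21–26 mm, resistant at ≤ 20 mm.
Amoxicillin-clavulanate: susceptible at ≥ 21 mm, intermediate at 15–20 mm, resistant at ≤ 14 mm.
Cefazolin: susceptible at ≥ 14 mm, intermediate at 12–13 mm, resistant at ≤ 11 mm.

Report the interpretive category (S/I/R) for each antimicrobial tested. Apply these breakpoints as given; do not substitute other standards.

Amoxicillin-clavulanate 26 mm: ≥ 21 mm ⇒ susceptible
Cefuroxime (12 mm) ≤ 13 mm → R
Azithromycin: 20 mm is ≤ 20 mm — resistant
Linezolid 9 mm: ≤ 10 mm → resistant
Minocycline (24 mm) ≥ 23 mm ⇒ Susceptible
Ertapenem 21 mm: ≤ 21 mm → R
Cefazolin (19 mm) ≥ 14 mm ⇒ S

S, R, R, R, S, R, S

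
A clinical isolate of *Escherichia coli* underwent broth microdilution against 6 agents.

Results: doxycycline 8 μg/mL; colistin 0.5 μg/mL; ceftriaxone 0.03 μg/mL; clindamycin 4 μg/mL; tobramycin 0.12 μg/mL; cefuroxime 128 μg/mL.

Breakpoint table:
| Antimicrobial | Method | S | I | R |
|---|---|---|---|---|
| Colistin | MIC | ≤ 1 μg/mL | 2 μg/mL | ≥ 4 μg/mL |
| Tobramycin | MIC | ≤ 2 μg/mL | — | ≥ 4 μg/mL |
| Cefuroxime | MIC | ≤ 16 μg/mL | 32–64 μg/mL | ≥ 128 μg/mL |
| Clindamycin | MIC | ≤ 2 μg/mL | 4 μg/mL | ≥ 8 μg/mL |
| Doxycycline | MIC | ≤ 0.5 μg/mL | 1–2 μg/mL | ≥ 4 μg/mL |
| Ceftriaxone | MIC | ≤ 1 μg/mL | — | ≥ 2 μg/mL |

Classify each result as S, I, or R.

R, S, S, I, S, R

Doxycycline (8 μg/mL) ≥ 4 μg/mL → Resistant
Colistin 0.5 μg/mL: ≤ 1 μg/mL ⇒ susceptible
Ceftriaxone: 0.03 μg/mL is ≤ 1 μg/mL ⇒ S
Clindamycin: 4 μg/mL is = 4 μg/mL — Intermediate
Tobramycin 0.12 μg/mL: ≤ 2 μg/mL → Susceptible
Cefuroxime (128 μg/mL) ≥ 128 μg/mL → Resistant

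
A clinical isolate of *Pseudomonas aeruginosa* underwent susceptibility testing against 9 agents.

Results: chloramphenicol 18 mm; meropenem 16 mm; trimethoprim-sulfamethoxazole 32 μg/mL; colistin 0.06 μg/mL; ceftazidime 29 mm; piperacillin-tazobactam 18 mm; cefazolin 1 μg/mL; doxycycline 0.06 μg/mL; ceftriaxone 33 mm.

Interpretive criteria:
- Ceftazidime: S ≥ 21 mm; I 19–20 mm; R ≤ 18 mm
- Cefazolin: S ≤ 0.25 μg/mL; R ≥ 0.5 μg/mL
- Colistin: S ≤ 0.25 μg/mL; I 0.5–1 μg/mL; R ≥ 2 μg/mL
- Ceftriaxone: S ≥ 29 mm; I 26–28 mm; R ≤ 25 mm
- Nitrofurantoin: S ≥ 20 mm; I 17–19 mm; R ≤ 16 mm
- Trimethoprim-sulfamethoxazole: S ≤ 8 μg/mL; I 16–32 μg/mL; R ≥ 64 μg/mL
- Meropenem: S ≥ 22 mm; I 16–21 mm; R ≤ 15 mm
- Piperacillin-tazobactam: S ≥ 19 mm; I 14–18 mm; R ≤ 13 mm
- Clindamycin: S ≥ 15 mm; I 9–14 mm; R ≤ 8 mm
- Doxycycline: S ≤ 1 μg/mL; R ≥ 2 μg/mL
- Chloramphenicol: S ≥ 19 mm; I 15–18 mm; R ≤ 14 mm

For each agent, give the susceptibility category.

Chloramphenicol 18 mm: in 15–18 mm — Intermediate
Meropenem: 16 mm is in 16–21 mm ⇒ intermediate
Trimethoprim-sulfamethoxazole (32 μg/mL) in 16–32 μg/mL → I
Colistin (0.06 μg/mL) ≤ 0.25 μg/mL → susceptible
Ceftazidime (29 mm) ≥ 21 mm → S
Piperacillin-tazobactam: 18 mm is in 14–18 mm — intermediate
Cefazolin 1 μg/mL: ≥ 0.5 μg/mL ⇒ R
Doxycycline 0.06 μg/mL: ≤ 1 μg/mL — Susceptible
Ceftriaxone: 33 mm is ≥ 29 mm ⇒ Susceptible

I, I, I, S, S, I, R, S, S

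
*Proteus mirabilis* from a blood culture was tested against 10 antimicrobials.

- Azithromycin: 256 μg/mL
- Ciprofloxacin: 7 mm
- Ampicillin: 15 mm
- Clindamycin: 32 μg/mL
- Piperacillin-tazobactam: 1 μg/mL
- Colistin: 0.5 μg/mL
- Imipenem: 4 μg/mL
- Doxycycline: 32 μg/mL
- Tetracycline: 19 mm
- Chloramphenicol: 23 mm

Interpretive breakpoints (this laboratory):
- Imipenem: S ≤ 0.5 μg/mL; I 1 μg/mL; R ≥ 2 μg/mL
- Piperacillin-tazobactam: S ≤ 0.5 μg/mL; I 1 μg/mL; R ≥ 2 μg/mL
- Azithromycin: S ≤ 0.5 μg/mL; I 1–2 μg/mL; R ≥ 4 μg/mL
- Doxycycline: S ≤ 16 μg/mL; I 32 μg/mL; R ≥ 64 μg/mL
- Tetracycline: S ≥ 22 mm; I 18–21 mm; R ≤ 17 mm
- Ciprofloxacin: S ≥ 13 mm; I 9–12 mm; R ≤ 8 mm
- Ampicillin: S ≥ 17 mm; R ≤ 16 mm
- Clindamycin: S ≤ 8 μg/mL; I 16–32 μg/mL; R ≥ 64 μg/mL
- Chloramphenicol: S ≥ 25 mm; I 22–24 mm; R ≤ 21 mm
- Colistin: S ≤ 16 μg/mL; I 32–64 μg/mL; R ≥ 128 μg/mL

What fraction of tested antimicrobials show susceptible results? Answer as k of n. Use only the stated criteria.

Azithromycin (256 μg/mL) ≥ 4 μg/mL ⇒ resistant
Ciprofloxacin: 7 mm is ≤ 8 mm → Resistant
Ampicillin 15 mm: ≤ 16 mm → R
Clindamycin: 32 μg/mL is in 16–32 μg/mL → Intermediate
Piperacillin-tazobactam 1 μg/mL: = 1 μg/mL — intermediate
Colistin: 0.5 μg/mL is ≤ 16 μg/mL ⇒ S
Imipenem: 4 μg/mL is ≥ 2 μg/mL ⇒ R
Doxycycline: 32 μg/mL is = 32 μg/mL → Intermediate
Tetracycline (19 mm) in 18–21 mm ⇒ Intermediate
Chloramphenicol (23 mm) in 22–24 mm ⇒ I
Susceptible: 1/10

1 of 10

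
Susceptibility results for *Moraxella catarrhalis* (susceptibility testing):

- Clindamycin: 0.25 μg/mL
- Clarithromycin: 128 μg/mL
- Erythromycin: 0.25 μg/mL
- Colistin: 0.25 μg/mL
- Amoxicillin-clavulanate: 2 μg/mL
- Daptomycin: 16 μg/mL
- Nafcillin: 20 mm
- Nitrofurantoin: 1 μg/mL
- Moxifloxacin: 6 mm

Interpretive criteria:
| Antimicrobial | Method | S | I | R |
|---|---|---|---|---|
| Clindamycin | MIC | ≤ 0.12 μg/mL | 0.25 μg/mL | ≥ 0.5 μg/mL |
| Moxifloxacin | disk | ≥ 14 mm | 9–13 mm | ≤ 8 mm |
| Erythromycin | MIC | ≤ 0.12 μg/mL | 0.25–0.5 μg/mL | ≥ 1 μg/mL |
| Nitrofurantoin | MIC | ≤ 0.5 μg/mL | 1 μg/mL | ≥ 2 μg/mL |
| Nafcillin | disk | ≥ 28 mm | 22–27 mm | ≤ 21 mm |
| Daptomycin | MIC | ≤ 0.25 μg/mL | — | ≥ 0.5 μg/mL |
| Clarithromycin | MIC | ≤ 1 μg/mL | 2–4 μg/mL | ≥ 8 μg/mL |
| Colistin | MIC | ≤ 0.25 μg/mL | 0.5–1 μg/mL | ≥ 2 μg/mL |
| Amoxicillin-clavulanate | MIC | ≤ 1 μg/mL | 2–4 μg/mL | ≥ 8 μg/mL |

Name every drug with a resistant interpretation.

clarithromycin, daptomycin, nafcillin, moxifloxacin

Clindamycin: 0.25 μg/mL is = 0.25 μg/mL — I
Clarithromycin: 128 μg/mL is ≥ 8 μg/mL — Resistant
Erythromycin: 0.25 μg/mL is in 0.25–0.5 μg/mL ⇒ I
Colistin: 0.25 μg/mL is ≤ 0.25 μg/mL — susceptible
Amoxicillin-clavulanate (2 μg/mL) in 2–4 μg/mL → I
Daptomycin (16 μg/mL) ≥ 0.5 μg/mL — Resistant
Nafcillin (20 mm) ≤ 21 mm → Resistant
Nitrofurantoin (1 μg/mL) = 1 μg/mL — I
Moxifloxacin 6 mm: ≤ 8 mm ⇒ resistant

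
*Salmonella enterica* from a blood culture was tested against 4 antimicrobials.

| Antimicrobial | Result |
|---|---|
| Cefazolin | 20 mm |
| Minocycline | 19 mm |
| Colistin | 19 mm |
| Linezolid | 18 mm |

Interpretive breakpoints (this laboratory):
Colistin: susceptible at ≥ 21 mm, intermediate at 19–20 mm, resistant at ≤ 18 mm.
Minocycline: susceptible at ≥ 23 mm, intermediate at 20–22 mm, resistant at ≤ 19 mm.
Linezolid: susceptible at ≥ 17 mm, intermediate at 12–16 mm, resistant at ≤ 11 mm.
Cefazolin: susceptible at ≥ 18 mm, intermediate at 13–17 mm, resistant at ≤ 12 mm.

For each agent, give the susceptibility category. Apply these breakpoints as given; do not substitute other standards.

Cefazolin (20 mm) ≥ 18 mm → Susceptible
Minocycline 19 mm: ≤ 19 mm → Resistant
Colistin (19 mm) in 19–20 mm ⇒ intermediate
Linezolid 18 mm: ≥ 17 mm → S

S, R, I, S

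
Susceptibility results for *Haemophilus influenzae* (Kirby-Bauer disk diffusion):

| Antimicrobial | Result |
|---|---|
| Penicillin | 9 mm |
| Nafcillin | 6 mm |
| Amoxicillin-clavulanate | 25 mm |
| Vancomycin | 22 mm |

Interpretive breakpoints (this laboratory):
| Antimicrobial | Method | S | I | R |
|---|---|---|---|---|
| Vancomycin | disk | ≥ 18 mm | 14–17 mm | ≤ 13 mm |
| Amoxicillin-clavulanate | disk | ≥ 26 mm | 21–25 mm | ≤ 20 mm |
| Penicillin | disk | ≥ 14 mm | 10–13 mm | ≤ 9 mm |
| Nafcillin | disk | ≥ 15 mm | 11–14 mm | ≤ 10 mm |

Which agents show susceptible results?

Penicillin: 9 mm is ≤ 9 mm ⇒ Resistant
Nafcillin (6 mm) ≤ 10 mm ⇒ R
Amoxicillin-clavulanate: 25 mm is in 21–25 mm ⇒ Intermediate
Vancomycin 22 mm: ≥ 18 mm ⇒ S

vancomycin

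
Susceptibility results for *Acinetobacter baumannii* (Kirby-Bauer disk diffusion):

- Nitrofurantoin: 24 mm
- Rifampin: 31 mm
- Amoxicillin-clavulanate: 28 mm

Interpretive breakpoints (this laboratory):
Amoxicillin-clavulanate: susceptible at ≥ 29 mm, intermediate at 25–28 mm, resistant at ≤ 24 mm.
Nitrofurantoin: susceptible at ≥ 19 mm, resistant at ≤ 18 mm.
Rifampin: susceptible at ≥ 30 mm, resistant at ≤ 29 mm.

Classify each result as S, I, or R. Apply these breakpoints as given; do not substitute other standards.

Nitrofurantoin (24 mm) ≥ 19 mm → S
Rifampin (31 mm) ≥ 30 mm ⇒ susceptible
Amoxicillin-clavulanate 28 mm: in 25–28 mm → Intermediate

S, S, I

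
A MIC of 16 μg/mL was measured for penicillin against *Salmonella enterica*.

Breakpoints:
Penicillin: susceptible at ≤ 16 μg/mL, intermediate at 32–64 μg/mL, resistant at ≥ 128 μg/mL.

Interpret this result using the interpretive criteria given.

Penicillin: 16 μg/mL is ≤ 16 μg/mL — Susceptible

Susceptible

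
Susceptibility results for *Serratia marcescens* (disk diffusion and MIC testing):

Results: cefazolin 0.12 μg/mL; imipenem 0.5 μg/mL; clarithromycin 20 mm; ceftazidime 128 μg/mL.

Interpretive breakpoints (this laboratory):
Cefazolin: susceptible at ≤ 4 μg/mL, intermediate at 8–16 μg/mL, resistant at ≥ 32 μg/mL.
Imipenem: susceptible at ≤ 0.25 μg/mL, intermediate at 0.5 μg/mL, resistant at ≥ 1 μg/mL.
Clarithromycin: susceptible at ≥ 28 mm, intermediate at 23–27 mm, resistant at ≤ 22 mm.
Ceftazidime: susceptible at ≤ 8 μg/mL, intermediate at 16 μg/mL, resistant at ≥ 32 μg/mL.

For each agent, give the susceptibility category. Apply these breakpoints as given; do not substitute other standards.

S, I, R, R

Cefazolin: 0.12 μg/mL is ≤ 4 μg/mL — susceptible
Imipenem: 0.5 μg/mL is = 0.5 μg/mL — intermediate
Clarithromycin: 20 mm is ≤ 22 mm — R
Ceftazidime (128 μg/mL) ≥ 32 μg/mL — resistant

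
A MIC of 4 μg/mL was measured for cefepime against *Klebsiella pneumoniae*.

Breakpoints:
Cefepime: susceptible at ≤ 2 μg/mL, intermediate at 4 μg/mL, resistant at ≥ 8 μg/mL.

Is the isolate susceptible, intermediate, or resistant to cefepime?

I

Cefepime (4 μg/mL) = 4 μg/mL ⇒ I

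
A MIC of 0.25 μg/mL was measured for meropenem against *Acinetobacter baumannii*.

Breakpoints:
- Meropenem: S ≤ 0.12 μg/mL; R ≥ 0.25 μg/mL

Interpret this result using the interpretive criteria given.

Resistant

Meropenem: 0.25 μg/mL is ≥ 0.25 μg/mL → resistant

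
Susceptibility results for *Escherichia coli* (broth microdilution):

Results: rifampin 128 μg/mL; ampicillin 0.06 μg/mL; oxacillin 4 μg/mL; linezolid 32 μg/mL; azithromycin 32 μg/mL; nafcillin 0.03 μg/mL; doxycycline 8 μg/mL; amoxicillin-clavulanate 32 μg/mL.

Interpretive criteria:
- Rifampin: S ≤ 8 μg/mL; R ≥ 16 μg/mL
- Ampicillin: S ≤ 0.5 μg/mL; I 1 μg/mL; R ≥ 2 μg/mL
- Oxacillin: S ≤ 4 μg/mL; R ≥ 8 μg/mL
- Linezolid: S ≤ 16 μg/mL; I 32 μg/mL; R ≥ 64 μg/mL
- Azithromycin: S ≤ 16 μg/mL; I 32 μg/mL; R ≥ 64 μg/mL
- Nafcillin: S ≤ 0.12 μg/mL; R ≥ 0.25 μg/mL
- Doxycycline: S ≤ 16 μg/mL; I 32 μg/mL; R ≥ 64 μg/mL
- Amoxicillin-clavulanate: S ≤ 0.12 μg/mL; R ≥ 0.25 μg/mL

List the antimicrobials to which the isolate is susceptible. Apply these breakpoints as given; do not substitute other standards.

ampicillin, oxacillin, nafcillin, doxycycline

Rifampin: 128 μg/mL is ≥ 16 μg/mL → resistant
Ampicillin (0.06 μg/mL) ≤ 0.5 μg/mL ⇒ S
Oxacillin 4 μg/mL: ≤ 4 μg/mL ⇒ susceptible
Linezolid 32 μg/mL: = 32 μg/mL — intermediate
Azithromycin (32 μg/mL) = 32 μg/mL → intermediate
Nafcillin: 0.03 μg/mL is ≤ 0.12 μg/mL ⇒ S
Doxycycline 8 μg/mL: ≤ 16 μg/mL ⇒ S
Amoxicillin-clavulanate (32 μg/mL) ≥ 0.25 μg/mL ⇒ resistant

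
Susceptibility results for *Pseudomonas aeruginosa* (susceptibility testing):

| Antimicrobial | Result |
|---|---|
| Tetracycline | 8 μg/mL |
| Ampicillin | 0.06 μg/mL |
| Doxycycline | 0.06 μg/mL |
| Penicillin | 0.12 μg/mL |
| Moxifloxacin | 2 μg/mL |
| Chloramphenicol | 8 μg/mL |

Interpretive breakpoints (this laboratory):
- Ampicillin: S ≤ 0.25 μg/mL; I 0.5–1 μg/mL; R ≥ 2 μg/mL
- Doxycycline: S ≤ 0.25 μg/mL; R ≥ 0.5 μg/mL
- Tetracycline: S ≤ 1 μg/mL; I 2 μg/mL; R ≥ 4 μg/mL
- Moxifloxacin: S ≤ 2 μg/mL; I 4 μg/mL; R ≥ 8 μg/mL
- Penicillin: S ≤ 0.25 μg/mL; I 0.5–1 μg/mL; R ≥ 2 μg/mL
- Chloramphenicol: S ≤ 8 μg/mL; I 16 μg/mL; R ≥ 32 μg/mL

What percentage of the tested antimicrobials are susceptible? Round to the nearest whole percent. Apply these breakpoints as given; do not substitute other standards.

83%

Tetracycline: 8 μg/mL is ≥ 4 μg/mL ⇒ resistant
Ampicillin: 0.06 μg/mL is ≤ 0.25 μg/mL — susceptible
Doxycycline (0.06 μg/mL) ≤ 0.25 μg/mL → susceptible
Penicillin 0.12 μg/mL: ≤ 0.25 μg/mL → S
Moxifloxacin 2 μg/mL: ≤ 2 μg/mL — susceptible
Chloramphenicol 8 μg/mL: ≤ 8 μg/mL ⇒ susceptible
Susceptible: 5/6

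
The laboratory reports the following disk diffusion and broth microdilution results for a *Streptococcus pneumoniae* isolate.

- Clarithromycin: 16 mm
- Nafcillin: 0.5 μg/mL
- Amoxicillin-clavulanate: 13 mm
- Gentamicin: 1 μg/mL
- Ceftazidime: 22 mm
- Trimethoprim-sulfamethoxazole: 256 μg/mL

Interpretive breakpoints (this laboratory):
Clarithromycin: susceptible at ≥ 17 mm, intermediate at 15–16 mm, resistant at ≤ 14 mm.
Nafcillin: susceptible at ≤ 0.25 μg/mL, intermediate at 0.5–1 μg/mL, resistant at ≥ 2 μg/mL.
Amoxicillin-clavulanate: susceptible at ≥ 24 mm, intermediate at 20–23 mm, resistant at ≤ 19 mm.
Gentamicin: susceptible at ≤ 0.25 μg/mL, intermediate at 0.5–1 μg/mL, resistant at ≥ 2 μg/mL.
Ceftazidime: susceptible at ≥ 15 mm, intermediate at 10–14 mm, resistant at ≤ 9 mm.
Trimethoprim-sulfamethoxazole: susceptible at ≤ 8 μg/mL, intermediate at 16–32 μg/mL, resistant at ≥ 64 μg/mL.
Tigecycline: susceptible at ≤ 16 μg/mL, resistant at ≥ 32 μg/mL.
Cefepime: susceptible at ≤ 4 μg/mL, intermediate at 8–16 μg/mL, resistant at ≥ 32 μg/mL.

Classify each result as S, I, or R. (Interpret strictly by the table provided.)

I, I, R, I, S, R

Clarithromycin (16 mm) in 15–16 mm → intermediate
Nafcillin (0.5 μg/mL) in 0.5–1 μg/mL ⇒ I
Amoxicillin-clavulanate (13 mm) ≤ 19 mm ⇒ R
Gentamicin 1 μg/mL: in 0.5–1 μg/mL → intermediate
Ceftazidime: 22 mm is ≥ 15 mm → Susceptible
Trimethoprim-sulfamethoxazole (256 μg/mL) ≥ 64 μg/mL — Resistant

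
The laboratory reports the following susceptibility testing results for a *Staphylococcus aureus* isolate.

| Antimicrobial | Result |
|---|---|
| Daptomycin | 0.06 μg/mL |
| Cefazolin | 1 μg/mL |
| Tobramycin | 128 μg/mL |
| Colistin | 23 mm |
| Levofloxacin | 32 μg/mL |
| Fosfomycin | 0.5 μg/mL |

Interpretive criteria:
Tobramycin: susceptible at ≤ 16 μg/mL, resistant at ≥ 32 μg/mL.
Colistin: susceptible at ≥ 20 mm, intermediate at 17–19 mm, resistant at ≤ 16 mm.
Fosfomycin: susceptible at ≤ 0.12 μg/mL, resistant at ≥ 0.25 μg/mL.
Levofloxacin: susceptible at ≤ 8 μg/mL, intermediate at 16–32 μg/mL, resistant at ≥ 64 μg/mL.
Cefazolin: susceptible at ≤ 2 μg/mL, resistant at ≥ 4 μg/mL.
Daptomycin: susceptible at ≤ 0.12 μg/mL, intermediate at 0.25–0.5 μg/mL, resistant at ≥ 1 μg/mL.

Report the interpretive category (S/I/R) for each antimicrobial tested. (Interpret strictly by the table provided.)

Daptomycin 0.06 μg/mL: ≤ 0.12 μg/mL ⇒ Susceptible
Cefazolin: 1 μg/mL is ≤ 2 μg/mL — susceptible
Tobramycin 128 μg/mL: ≥ 32 μg/mL ⇒ resistant
Colistin: 23 mm is ≥ 20 mm → Susceptible
Levofloxacin: 32 μg/mL is in 16–32 μg/mL — I
Fosfomycin (0.5 μg/mL) ≥ 0.25 μg/mL → Resistant

S, S, R, S, I, R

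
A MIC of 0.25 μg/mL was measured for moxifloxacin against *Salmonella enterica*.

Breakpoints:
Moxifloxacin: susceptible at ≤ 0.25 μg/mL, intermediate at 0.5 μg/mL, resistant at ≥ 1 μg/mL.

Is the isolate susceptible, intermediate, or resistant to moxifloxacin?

S

Moxifloxacin 0.25 μg/mL: ≤ 0.25 μg/mL — S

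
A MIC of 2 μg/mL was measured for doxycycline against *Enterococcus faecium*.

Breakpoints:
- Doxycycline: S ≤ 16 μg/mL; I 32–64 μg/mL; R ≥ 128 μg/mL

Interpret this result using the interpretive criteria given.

Doxycycline (2 μg/mL) ≤ 16 μg/mL ⇒ S

Susceptible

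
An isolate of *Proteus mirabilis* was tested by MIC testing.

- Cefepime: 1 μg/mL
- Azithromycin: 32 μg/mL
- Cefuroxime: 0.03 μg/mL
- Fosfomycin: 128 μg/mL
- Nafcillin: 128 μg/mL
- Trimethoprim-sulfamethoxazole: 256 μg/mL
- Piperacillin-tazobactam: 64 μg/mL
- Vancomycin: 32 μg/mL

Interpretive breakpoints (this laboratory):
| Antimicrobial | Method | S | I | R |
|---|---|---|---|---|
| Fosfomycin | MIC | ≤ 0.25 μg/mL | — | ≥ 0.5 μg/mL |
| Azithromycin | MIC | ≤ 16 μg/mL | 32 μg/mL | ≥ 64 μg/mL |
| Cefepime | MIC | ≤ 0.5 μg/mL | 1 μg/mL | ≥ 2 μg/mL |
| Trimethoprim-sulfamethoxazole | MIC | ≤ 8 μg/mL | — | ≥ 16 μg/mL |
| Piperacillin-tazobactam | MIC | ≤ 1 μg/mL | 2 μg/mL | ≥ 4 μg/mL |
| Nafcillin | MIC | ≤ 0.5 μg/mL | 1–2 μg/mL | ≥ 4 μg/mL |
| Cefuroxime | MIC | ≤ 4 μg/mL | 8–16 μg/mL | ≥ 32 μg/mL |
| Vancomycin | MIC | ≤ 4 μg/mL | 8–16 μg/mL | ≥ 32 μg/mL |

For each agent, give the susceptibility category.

Cefepime 1 μg/mL: = 1 μg/mL → Intermediate
Azithromycin: 32 μg/mL is = 32 μg/mL — I
Cefuroxime: 0.03 μg/mL is ≤ 4 μg/mL → Susceptible
Fosfomycin (128 μg/mL) ≥ 0.5 μg/mL — Resistant
Nafcillin: 128 μg/mL is ≥ 4 μg/mL ⇒ R
Trimethoprim-sulfamethoxazole: 256 μg/mL is ≥ 16 μg/mL ⇒ resistant
Piperacillin-tazobactam 64 μg/mL: ≥ 4 μg/mL ⇒ Resistant
Vancomycin 32 μg/mL: ≥ 32 μg/mL ⇒ resistant

I, I, S, R, R, R, R, R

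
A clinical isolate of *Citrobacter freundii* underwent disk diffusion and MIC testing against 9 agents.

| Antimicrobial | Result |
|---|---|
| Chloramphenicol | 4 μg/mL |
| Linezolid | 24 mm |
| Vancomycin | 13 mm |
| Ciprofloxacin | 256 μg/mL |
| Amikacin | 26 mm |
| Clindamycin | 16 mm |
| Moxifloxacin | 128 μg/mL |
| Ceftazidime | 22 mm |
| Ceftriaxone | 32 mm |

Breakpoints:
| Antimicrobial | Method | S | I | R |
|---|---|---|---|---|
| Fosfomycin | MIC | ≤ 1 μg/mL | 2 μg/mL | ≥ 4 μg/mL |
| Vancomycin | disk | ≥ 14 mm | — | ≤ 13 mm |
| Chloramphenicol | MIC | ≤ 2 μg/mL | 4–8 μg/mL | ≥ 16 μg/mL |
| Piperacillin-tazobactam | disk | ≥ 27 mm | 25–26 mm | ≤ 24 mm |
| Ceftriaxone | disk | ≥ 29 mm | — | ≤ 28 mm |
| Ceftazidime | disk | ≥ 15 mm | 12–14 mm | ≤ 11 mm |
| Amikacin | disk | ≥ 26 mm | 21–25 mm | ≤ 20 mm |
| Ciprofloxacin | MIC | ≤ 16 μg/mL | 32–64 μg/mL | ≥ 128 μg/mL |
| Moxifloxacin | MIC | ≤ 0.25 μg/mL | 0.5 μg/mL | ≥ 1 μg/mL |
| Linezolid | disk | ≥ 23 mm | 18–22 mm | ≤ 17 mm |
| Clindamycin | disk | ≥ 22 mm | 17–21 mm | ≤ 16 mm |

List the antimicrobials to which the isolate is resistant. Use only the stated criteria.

Chloramphenicol (4 μg/mL) in 4–8 μg/mL — I
Linezolid 24 mm: ≥ 23 mm — susceptible
Vancomycin (13 mm) ≤ 13 mm ⇒ Resistant
Ciprofloxacin: 256 μg/mL is ≥ 128 μg/mL — Resistant
Amikacin (26 mm) ≥ 26 mm — Susceptible
Clindamycin: 16 mm is ≤ 16 mm ⇒ resistant
Moxifloxacin: 128 μg/mL is ≥ 1 μg/mL → R
Ceftazidime: 22 mm is ≥ 15 mm → Susceptible
Ceftriaxone: 32 mm is ≥ 29 mm ⇒ Susceptible

vancomycin, ciprofloxacin, clindamycin, moxifloxacin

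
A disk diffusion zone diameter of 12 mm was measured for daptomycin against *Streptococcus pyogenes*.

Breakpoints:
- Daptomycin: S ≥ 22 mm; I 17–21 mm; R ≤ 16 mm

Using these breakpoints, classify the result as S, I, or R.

R

Daptomycin: 12 mm is ≤ 16 mm — resistant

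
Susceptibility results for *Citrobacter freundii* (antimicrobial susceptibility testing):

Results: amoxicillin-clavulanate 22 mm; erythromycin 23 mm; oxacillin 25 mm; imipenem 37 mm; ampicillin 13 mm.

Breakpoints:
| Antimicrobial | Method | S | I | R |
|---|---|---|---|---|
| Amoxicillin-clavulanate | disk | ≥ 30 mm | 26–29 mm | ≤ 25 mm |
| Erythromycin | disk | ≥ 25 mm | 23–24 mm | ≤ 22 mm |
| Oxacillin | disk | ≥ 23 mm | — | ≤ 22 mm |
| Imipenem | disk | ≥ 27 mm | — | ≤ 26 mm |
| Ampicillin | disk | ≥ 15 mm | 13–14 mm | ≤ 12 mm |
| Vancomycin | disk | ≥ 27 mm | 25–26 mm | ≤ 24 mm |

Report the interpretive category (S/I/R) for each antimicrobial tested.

Amoxicillin-clavulanate: 22 mm is ≤ 25 mm ⇒ Resistant
Erythromycin: 23 mm is in 23–24 mm ⇒ I
Oxacillin (25 mm) ≥ 23 mm → Susceptible
Imipenem 37 mm: ≥ 27 mm → susceptible
Ampicillin: 13 mm is in 13–14 mm — Intermediate

R, I, S, S, I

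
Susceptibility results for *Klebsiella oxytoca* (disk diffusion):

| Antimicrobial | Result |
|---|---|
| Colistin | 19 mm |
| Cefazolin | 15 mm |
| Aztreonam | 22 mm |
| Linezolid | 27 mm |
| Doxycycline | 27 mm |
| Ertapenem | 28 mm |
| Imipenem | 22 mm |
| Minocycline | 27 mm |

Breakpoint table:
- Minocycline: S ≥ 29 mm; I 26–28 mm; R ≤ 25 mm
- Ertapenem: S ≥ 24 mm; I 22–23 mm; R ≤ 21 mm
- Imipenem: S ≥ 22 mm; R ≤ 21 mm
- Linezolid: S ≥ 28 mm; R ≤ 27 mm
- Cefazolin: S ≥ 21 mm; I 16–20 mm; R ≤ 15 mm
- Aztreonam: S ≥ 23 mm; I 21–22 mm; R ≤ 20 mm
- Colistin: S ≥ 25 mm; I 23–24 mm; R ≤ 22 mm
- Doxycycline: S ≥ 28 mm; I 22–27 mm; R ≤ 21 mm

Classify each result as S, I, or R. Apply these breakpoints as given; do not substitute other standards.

Colistin: 19 mm is ≤ 22 mm — resistant
Cefazolin (15 mm) ≤ 15 mm → Resistant
Aztreonam: 22 mm is in 21–22 mm — Intermediate
Linezolid (27 mm) ≤ 27 mm — R
Doxycycline (27 mm) in 22–27 mm → Intermediate
Ertapenem 28 mm: ≥ 24 mm ⇒ susceptible
Imipenem (22 mm) ≥ 22 mm — susceptible
Minocycline: 27 mm is in 26–28 mm — Intermediate

R, R, I, R, I, S, S, I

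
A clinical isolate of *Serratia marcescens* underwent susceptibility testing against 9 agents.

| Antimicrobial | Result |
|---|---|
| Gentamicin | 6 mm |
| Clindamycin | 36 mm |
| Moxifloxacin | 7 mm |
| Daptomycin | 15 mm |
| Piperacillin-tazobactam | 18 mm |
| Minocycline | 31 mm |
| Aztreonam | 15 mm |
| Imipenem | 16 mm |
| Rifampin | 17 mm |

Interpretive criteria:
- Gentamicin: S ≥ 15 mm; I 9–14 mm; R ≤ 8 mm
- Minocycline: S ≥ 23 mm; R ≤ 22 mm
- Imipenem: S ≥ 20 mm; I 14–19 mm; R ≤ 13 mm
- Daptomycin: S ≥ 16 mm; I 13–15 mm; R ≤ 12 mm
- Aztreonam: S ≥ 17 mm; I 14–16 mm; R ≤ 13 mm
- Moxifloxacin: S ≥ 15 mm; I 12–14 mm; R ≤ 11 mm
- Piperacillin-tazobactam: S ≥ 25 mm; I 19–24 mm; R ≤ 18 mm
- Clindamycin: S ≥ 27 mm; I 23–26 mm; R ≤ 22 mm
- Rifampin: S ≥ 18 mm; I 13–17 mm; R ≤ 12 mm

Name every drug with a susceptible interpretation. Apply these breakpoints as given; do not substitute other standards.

Gentamicin 6 mm: ≤ 8 mm → Resistant
Clindamycin (36 mm) ≥ 27 mm ⇒ Susceptible
Moxifloxacin: 7 mm is ≤ 11 mm ⇒ R
Daptomycin (15 mm) in 13–15 mm — Intermediate
Piperacillin-tazobactam: 18 mm is ≤ 18 mm → R
Minocycline (31 mm) ≥ 23 mm — Susceptible
Aztreonam 15 mm: in 14–16 mm — Intermediate
Imipenem: 16 mm is in 14–19 mm ⇒ Intermediate
Rifampin 17 mm: in 13–17 mm → intermediate

clindamycin, minocycline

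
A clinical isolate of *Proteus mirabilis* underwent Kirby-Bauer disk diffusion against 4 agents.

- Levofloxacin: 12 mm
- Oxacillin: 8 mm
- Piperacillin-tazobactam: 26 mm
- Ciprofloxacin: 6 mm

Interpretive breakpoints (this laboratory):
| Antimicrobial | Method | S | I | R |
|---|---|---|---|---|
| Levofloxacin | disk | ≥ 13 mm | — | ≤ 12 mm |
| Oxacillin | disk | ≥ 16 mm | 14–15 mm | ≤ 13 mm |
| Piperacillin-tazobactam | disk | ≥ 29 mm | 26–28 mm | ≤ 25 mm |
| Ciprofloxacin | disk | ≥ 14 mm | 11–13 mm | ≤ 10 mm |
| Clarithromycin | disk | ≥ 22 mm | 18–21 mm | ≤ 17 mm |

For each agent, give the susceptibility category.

R, R, I, R

Levofloxacin (12 mm) ≤ 12 mm — resistant
Oxacillin 8 mm: ≤ 13 mm ⇒ resistant
Piperacillin-tazobactam (26 mm) in 26–28 mm — intermediate
Ciprofloxacin 6 mm: ≤ 10 mm — resistant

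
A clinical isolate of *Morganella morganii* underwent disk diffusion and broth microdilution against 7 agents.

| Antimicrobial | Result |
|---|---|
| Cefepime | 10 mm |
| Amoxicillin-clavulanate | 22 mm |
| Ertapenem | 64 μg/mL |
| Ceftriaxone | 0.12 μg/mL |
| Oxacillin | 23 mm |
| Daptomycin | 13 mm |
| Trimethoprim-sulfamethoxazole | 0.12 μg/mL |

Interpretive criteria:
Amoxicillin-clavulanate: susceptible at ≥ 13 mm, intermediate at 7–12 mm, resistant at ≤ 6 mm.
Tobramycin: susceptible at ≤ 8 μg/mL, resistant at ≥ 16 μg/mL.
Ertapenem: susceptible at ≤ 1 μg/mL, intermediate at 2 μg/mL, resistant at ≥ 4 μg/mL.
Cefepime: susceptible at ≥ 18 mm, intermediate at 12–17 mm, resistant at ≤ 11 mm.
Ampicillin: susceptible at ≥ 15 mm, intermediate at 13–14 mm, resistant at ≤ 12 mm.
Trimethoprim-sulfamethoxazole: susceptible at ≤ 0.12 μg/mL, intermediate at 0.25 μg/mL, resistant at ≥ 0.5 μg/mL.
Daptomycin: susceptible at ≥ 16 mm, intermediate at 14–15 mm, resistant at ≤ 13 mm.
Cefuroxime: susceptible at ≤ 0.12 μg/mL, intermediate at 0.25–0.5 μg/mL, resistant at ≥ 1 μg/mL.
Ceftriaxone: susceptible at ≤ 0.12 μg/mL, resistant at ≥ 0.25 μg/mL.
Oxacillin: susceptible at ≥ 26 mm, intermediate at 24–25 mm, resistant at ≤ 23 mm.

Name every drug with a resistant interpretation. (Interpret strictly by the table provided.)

cefepime, ertapenem, oxacillin, daptomycin

Cefepime: 10 mm is ≤ 11 mm → Resistant
Amoxicillin-clavulanate (22 mm) ≥ 13 mm — Susceptible
Ertapenem: 64 μg/mL is ≥ 4 μg/mL ⇒ resistant
Ceftriaxone (0.12 μg/mL) ≤ 0.12 μg/mL → susceptible
Oxacillin 23 mm: ≤ 23 mm → resistant
Daptomycin (13 mm) ≤ 13 mm → resistant
Trimethoprim-sulfamethoxazole 0.12 μg/mL: ≤ 0.12 μg/mL ⇒ S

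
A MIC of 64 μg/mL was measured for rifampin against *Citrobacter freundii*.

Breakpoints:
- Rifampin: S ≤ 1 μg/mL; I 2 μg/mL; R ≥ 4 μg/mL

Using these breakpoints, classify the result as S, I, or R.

R

Rifampin (64 μg/mL) ≥ 4 μg/mL — resistant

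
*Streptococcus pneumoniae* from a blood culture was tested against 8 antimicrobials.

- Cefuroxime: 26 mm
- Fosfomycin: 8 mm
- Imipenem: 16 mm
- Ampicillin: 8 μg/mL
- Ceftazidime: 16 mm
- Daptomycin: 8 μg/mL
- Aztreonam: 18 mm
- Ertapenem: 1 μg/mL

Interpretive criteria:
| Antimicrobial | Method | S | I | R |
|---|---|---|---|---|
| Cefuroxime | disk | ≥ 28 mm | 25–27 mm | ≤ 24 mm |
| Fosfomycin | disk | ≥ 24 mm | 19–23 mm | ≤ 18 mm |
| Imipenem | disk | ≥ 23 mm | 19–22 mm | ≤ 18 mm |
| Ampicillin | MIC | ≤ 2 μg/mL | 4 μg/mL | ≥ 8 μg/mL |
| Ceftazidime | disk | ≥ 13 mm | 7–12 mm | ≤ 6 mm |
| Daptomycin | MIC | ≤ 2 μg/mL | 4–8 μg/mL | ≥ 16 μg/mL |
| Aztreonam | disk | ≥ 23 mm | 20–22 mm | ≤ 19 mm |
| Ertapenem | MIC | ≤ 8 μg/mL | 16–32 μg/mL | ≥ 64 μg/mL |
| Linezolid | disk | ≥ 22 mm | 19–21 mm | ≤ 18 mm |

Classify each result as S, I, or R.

I, R, R, R, S, I, R, S

Cefuroxime (26 mm) in 25–27 mm — Intermediate
Fosfomycin 8 mm: ≤ 18 mm ⇒ Resistant
Imipenem 16 mm: ≤ 18 mm → resistant
Ampicillin 8 μg/mL: ≥ 8 μg/mL ⇒ resistant
Ceftazidime 16 mm: ≥ 13 mm → Susceptible
Daptomycin (8 μg/mL) in 4–8 μg/mL ⇒ Intermediate
Aztreonam 18 mm: ≤ 19 mm → Resistant
Ertapenem: 1 μg/mL is ≤ 8 μg/mL → Susceptible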